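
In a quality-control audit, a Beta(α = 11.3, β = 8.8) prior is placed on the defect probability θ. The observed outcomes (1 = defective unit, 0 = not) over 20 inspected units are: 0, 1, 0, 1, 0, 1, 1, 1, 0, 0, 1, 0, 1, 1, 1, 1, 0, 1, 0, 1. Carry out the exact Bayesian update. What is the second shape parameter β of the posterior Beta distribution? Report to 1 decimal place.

16.8

The Beta prior is conjugate to a Binomial/Bernoulli likelihood; the update adds successes to α and failures to β.
Posterior: Beta(α+k, β+n−k) = Beta(11.3+12, 8.8+8) = Beta(23.3, 16.8).
Posterior β = 16.8.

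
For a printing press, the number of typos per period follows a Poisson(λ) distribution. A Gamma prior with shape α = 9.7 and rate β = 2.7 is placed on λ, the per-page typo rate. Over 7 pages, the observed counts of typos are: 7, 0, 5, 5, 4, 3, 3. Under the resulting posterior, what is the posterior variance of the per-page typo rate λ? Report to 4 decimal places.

0.3901

With a Gamma(shape α, rate β) prior, the Poisson likelihood is conjugate: the posterior is Gamma(α + ΣXᵢ, β + n).
Sum of counts S = 27 over n = 7 pages.
Posterior: Gamma(α+S, β+n) = Gamma(9.7+27, 2.7+7) = Gamma(36.7, 9.7).
Var = α/β² = 36.7/9.7² = 0.3901.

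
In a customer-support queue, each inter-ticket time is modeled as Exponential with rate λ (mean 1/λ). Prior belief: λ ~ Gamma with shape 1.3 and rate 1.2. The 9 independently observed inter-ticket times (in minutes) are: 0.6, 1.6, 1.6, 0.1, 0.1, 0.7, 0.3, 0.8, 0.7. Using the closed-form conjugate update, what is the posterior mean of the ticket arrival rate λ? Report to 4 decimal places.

1.3377

With a Gamma(shape α, rate β) prior on the exponential rate λ, the posterior after n observations with total T = Σxᵢ is Gamma(α+n, β+T).
Sum of observations T = 6.5 minutes; n = 9.
Posterior: Gamma(1.3+9, 1.2+6.5) = Gamma(10.3, 7.7).
Posterior mean of λ = α/β = 10.3/7.7 = 1.3377.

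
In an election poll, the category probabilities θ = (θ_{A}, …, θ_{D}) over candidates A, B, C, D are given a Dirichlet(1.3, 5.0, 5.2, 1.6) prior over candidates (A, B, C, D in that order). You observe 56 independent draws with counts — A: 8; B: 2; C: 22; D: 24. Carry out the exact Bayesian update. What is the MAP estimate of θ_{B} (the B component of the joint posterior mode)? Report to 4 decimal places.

0.0922

The Dirichlet prior is conjugate to the Multinomial likelihood: each posterior αⱼ = prior αⱼ + observed count nⱼ.
Posterior concentration: (9.3, 7.0, 27.2, 25.6), total = 69.1.
Joint mode component: (α_{B}−1)/(Σα−K) = 6.0/65.1 = 0.0922.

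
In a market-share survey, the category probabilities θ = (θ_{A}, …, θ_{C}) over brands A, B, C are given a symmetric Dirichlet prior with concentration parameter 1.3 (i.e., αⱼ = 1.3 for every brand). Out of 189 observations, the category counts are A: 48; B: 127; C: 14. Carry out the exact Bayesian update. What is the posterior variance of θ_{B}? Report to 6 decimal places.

0.001149

The Dirichlet prior is conjugate to the Multinomial likelihood: each posterior αⱼ = prior αⱼ + observed count nⱼ.
Posterior concentration: (49.3, 128.3, 15.3), total = 192.9.
Var[θ_j] = α_j(Σα−α_j)/((Σα)²(Σα+1)) = 128.3·64.6/(192.9²·193.9) = 0.001149.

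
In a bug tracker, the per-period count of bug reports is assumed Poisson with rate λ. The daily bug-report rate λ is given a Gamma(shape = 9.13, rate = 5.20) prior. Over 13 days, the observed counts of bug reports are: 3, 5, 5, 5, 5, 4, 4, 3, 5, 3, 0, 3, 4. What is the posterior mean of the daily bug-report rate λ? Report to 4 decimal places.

3.1940

With a Gamma(shape α, rate β) prior, the Poisson likelihood is conjugate: the posterior is Gamma(α + ΣXᵢ, β + n).
Sum of counts S = 49 over n = 13 days.
Posterior: Gamma(α+S, β+n) = Gamma(9.13+49, 5.20+13) = Gamma(58.13, 18.20).
Posterior mean = α/β = 58.13/18.20 = 3.1940.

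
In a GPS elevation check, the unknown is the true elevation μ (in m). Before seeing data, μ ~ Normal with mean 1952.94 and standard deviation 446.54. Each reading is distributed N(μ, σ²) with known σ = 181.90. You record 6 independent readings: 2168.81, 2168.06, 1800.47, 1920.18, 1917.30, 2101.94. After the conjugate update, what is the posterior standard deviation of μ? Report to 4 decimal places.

For Normal data with known variance σ², a Normal(μ₀, σ₀²) prior on μ is conjugate. Posterior precision = 1/σ₀² + n/σ²; posterior mean is the precision-weighted average of μ₀ and x̄.
σ₀² = 446.54² = 199397.9716, σ² = 181.90² = 33087.61; σ² + n·σ₀² = 33087.61 + 6·199397.9716 = 1229475.4396.
Posterior precision = 1/σ₀² + n/σ² = 1/199397.9716 + 6/33087.61 = (σ² + n·σ₀²)/(σ₀²σ²) = 1229475.4396/(199397.9716·33087.61); posterior variance σₙ² = σ₀²σ²/(σ² + n·σ₀²) = 199397.9716·33087.61/1229475.4396 = 5366.192855.
Posterior SD = √σₙ² = √(199397.9716·33087.61/1229475.4396) = 73.2543.

73.2543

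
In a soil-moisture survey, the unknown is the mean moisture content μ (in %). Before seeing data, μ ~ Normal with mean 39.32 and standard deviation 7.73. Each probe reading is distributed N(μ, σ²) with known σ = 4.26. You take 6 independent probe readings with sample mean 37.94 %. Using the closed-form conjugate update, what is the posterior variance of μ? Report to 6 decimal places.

For Normal data with known variance σ², a Normal(μ₀, σ₀²) prior on μ is conjugate. Posterior precision = 1/σ₀² + n/σ²; posterior mean is the precision-weighted average of μ₀ and x̄.
σ₀² = 7.73² = 59.7529, σ² = 4.26² = 18.1476; σ² + n·σ₀² = 18.1476 + 6·59.7529 = 376.665.
Posterior precision = 1/σ₀² + n/σ² = 1/59.7529 + 6/18.1476 = (σ² + n·σ₀²)/(σ₀²σ²) = 376.665/(59.7529·18.1476); posterior variance σₙ² = σ₀²σ²/(σ² + n·σ₀²) = 59.7529·18.1476/376.665 = 2.878876.

2.878876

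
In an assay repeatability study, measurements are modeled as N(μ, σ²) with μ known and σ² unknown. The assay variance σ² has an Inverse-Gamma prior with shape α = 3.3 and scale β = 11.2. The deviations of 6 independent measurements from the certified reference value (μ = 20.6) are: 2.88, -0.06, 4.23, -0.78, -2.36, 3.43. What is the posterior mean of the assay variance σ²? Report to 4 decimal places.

With known mean μ and an Inverse-Gamma(α, β) prior on σ², the Normal likelihood is conjugate: posterior is Inv-Gamma(α + n/2, β + Σ(xᵢ−μ)²/2).
Σ(xᵢ−μ)² = (2.88)² + (-0.06)² + (4.23)² + (-0.78)² + (-2.36)² + (3.43)² = 44.1338.
Posterior: Inv-Gamma(3.3 + 6/2, 11.2 + 44.1338/2) = Inv-Gamma(6.30, 33.26690).
E[σ²|data] = β/(α−1) = 33.26690/5.30 = 6.2768.

6.2768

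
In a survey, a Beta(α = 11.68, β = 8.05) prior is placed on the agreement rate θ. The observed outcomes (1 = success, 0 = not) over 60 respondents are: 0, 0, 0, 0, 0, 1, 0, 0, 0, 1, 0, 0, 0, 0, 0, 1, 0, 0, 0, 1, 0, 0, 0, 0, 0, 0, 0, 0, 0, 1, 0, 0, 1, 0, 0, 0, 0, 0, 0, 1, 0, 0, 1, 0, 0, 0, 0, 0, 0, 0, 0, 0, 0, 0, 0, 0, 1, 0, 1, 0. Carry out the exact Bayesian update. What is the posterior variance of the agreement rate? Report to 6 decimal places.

0.002452

The Beta prior is conjugate to a Binomial/Bernoulli likelihood; the update adds successes to α and failures to β.
Posterior: Beta(α+k, β+n−k) = Beta(11.68+10, 8.05+50) = Beta(21.68, 58.05).
Var = αβ/((α+β)²(α+β+1)) = 21.68·58.05/(79.73²·80.73) = 0.002452.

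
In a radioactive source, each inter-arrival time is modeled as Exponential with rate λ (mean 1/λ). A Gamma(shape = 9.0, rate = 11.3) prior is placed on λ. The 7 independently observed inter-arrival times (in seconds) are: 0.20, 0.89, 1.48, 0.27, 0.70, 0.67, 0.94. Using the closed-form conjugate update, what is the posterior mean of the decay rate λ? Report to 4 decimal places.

With a Gamma(shape α, rate β) prior on the exponential rate λ, the posterior after n observations with total T = Σxᵢ is Gamma(α+n, β+T).
Sum of observations T = 5.15 seconds; n = 7.
Posterior: Gamma(9.0+7, 11.3+5.15) = Gamma(16.0, 16.45).
Posterior mean of λ = α/β = 16.0/16.45 = 0.9726.

0.9726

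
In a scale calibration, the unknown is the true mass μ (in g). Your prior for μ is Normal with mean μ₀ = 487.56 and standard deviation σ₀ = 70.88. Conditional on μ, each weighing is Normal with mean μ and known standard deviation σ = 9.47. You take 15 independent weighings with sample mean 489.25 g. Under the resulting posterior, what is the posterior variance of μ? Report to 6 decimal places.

5.971620

For Normal data with known variance σ², a Normal(μ₀, σ₀²) prior on μ is conjugate. Posterior precision = 1/σ₀² + n/σ²; posterior mean is the precision-weighted average of μ₀ and x̄.
σ₀² = 70.88² = 5023.9744, σ² = 9.47² = 89.6809; σ² + n·σ₀² = 89.6809 + 15·5023.9744 = 75449.2969.
Posterior precision = 1/σ₀² + n/σ² = 1/5023.9744 + 15/89.6809 = (σ² + n·σ₀²)/(σ₀²σ²) = 75449.2969/(5023.9744·89.6809); posterior variance σₙ² = σ₀²σ²/(σ² + n·σ₀²) = 5023.9744·89.6809/75449.2969 = 5.971620.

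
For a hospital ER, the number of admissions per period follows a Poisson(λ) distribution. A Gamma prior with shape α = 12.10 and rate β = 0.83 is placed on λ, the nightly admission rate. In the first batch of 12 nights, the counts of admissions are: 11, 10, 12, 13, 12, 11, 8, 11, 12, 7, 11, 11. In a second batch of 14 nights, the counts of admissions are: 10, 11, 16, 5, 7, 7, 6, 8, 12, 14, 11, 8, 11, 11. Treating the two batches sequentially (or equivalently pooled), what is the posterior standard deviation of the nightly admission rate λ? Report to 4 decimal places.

With a Gamma(shape α, rate β) prior, the Poisson likelihood is conjugate: the posterior is Gamma(α + ΣXᵢ, β + n).
Batch 1: sum of counts S = 129 over n = 12 nights.
After batch 1: Gamma(α+S, β+n) = Gamma(12.10+129, 0.83+12) = Gamma(141.10, 12.83).
Batch 2: sum of counts S = 137 over n = 14 nights.
After batch 2: Gamma(α+S, β+n) = Gamma(141.10+137, 12.83+14) = Gamma(278.10, 26.83).
SD = √α/β = √278.10/26.83 = 0.6216.

0.6216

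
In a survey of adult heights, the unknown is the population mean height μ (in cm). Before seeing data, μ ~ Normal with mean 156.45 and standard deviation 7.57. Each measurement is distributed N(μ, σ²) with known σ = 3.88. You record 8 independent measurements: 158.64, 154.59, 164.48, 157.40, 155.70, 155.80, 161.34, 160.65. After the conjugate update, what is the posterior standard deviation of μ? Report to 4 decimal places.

For Normal data with known variance σ², a Normal(μ₀, σ₀²) prior on μ is conjugate. Posterior precision = 1/σ₀² + n/σ²; posterior mean is the precision-weighted average of μ₀ and x̄.
σ₀² = 7.57² = 57.3049, σ² = 3.88² = 15.0544; σ² + n·σ₀² = 15.0544 + 8·57.3049 = 473.4936.
Posterior precision = 1/σ₀² + n/σ² = 1/57.3049 + 8/15.0544 = (σ² + n·σ₀²)/(σ₀²σ²) = 473.4936/(57.3049·15.0544); posterior variance σₙ² = σ₀²σ²/(σ² + n·σ₀²) = 57.3049·15.0544/473.4936 = 1.821969.
Posterior SD = √σₙ² = √(57.3049·15.0544/473.4936) = 1.3498.

1.3498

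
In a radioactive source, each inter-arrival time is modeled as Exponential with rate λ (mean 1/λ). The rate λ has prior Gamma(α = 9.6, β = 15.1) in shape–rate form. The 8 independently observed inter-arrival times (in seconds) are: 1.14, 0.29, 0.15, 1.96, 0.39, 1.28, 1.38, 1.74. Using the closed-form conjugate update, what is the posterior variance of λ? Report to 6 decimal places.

0.032060

With a Gamma(shape α, rate β) prior on the exponential rate λ, the posterior after n observations with total T = Σxᵢ is Gamma(α+n, β+T).
Sum of observations T = 8.33 seconds; n = 8.
Posterior: Gamma(9.6+8, 15.1+8.33) = Gamma(17.6, 23.43).
Var = α/β² = 0.032060.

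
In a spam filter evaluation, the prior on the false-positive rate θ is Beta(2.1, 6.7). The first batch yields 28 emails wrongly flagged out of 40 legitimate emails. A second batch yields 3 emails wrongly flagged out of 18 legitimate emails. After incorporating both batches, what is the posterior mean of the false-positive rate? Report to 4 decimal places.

The Beta prior is conjugate to a Binomial/Bernoulli likelihood; the update adds successes to α and failures to β.
After batch 1: Beta(2.1+28, 6.7+12) = Beta(30.1, 18.7).
After batch 2: Beta(30.1+3, 18.7+15) = Beta(33.1, 33.7).
Posterior mean = α/(α+β) = 33.1/66.8 = 0.4955.

0.4955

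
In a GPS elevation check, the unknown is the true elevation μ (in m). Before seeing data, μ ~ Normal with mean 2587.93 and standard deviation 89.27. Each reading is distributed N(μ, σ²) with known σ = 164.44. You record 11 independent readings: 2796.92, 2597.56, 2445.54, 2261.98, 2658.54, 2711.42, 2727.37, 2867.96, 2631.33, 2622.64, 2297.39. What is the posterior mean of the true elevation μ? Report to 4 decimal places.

For Normal data with known variance σ², a Normal(μ₀, σ₀²) prior on μ is conjugate. Posterior precision = 1/σ₀² + n/σ²; posterior mean is the precision-weighted average of μ₀ and x̄.
Σxᵢ = 2796.92 + 2597.56 + 2445.54 + 2261.98 + 2658.54 + 2711.42 + 2727.37 + 2867.96 + 2631.33 + 2622.64 + 2297.39 = 28618.65, so n·x̄ = 28618.65.
σ₀² = 89.27² = 7969.1329, σ² = 164.44² = 27040.5136; σ² + n·σ₀² = 27040.5136 + 11·7969.1329 = 114700.9755.
Posterior mean = (μ₀/σ₀² + n·x̄/σ²)/(1/σ₀² + n/σ²) = (σ²·μ₀ + σ₀²·n·x̄)/(σ² + n·σ₀²) = (27040.5136·2587.93 + 7969.1329·28618.65)/114700.9755 = 298044781.629433/114700.9755 = 2598.4503.

2598.4503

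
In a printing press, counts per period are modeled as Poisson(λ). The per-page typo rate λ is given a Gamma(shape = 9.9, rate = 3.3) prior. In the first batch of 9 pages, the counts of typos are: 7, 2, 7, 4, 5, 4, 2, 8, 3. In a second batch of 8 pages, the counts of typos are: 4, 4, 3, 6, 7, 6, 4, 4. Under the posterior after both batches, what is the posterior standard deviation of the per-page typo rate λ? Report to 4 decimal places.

With a Gamma(shape α, rate β) prior, the Poisson likelihood is conjugate: the posterior is Gamma(α + ΣXᵢ, β + n).
Batch 1: sum of counts S = 42 over n = 9 pages.
After batch 1: Gamma(α+S, β+n) = Gamma(9.9+42, 3.3+9) = Gamma(51.9, 12.3).
Batch 2: sum of counts S = 38 over n = 8 pages.
After batch 2: Gamma(α+S, β+n) = Gamma(51.9+38, 12.3+8) = Gamma(89.9, 20.3).
SD = √α/β = √89.9/20.3 = 0.4671.

0.4671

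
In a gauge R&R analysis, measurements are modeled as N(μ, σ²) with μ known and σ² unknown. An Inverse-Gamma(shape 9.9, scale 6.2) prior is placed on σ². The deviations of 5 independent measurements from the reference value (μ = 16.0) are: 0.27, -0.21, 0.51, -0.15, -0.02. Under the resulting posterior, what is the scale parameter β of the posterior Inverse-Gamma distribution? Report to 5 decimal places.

6.40000

With known mean μ and an Inverse-Gamma(α, β) prior on σ², the Normal likelihood is conjugate: posterior is Inv-Gamma(α + n/2, β + Σ(xᵢ−μ)²/2).
Σ(xᵢ−μ)² = (0.27)² + (-0.21)² + (0.51)² + (-0.15)² + (-0.02)² = 0.4000.
Posterior: Inv-Gamma(9.9 + 5/2, 6.2 + 0.4000/2) = Inv-Gamma(12.40, 6.40000).
Posterior β = 6.40000.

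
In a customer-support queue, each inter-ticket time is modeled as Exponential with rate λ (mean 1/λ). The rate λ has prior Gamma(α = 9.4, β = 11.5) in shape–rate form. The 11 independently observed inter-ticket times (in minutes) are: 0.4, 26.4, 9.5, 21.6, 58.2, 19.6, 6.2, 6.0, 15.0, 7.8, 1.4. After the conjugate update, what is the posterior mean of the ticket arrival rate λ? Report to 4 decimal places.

0.1111

With a Gamma(shape α, rate β) prior on the exponential rate λ, the posterior after n observations with total T = Σxᵢ is Gamma(α+n, β+T).
Sum of observations T = 172.1 minutes; n = 11.
Posterior: Gamma(9.4+11, 11.5+172.1) = Gamma(20.4, 183.6).
Posterior mean of λ = α/β = 20.4/183.6 = 0.1111.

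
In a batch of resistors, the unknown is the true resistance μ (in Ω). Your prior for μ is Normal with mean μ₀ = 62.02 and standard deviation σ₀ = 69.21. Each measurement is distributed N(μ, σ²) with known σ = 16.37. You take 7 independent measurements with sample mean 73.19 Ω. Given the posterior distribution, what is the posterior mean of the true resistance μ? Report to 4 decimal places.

For Normal data with known variance σ², a Normal(μ₀, σ₀²) prior on μ is conjugate. Posterior precision = 1/σ₀² + n/σ²; posterior mean is the precision-weighted average of μ₀ and x̄.
n·x̄ = 7·73.19 = 512.33.
σ₀² = 69.21² = 4790.0241, σ² = 16.37² = 267.9769; σ² + n·σ₀² = 267.9769 + 7·4790.0241 = 33798.1456.
Posterior mean = (μ₀/σ₀² + n·x̄/σ²)/(1/σ₀² + n/σ²) = (σ²·μ₀ + σ₀²·n·x̄)/(σ² + n·σ₀²) = (267.9769·62.02 + 4790.0241·512.33)/33798.1456 = 2470692.974491/33798.1456 = 73.1014.

73.1014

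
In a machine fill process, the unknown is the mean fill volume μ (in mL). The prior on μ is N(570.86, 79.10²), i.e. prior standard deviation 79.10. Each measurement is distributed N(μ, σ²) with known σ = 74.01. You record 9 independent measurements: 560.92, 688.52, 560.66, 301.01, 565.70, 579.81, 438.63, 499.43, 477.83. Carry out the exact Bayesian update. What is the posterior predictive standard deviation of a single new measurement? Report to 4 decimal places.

77.6668

For Normal data with known variance σ², a Normal(μ₀, σ₀²) prior on μ is conjugate. Posterior precision = 1/σ₀² + n/σ²; posterior mean is the precision-weighted average of μ₀ and x̄.
σ₀² = 79.10² = 6256.81, σ² = 74.01² = 5477.4801; σ² + n·σ₀² = 5477.4801 + 9·6256.81 = 61788.7701.
Posterior precision = 1/σ₀² + n/σ² = 1/6256.81 + 9/5477.4801 = (σ² + n·σ₀²)/(σ₀²σ²) = 61788.7701/(6256.81·5477.4801); posterior variance σₙ² = σ₀²σ²/(σ² + n·σ₀²) = 6256.81·5477.4801/61788.7701 = 554.656651.
Predictive variance for one new observation = σₙ² + σ² = 6256.81·5477.4801/61788.7701 + 5477.4801 = σ²·(σ₀² + 61788.7701)/61788.7701 = 5477.4801·68045.5801/61788.7701 = 6032.136751; SD = √(5477.4801·68045.5801/61788.7701) = 77.6668.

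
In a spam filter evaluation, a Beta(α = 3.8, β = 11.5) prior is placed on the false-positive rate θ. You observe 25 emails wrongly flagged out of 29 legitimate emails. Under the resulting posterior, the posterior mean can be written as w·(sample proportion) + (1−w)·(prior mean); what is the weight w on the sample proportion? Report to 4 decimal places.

The Beta prior is conjugate to a Binomial/Bernoulli likelihood; the update adds successes to α and failures to β.
Posterior mean = (α₀+k)/(α₀+β₀+n) = [n/(α₀+β₀+n)]·(k/n) + [(α₀+β₀)/(α₀+β₀+n)]·α₀/(α₀+β₀), so only n and the prior enter the weight.
The weight on the data is w = n/(α₀+β₀+n) = 29/(3.8+11.5+29) = 29/44.3 = 0.6546.

0.6546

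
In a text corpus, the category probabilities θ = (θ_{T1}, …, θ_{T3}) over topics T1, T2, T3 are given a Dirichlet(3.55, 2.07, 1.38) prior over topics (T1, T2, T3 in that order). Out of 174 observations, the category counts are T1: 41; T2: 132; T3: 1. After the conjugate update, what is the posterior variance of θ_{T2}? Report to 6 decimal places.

0.001055

The Dirichlet prior is conjugate to the Multinomial likelihood: each posterior αⱼ = prior αⱼ + observed count nⱼ.
Posterior concentration: (44.55, 134.07, 2.38), total = 181.00.
Var[θ_j] = α_j(Σα−α_j)/((Σα)²(Σα+1)) = 134.07·46.93/(181.00²·182.00) = 0.001055.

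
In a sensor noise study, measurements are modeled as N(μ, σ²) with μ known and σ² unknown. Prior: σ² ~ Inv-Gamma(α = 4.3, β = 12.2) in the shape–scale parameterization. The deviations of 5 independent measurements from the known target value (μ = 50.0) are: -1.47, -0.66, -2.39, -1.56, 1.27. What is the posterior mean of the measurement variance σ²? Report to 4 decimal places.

3.1685

With known mean μ and an Inverse-Gamma(α, β) prior on σ², the Normal likelihood is conjugate: posterior is Inv-Gamma(α + n/2, β + Σ(xᵢ−μ)²/2).
Σ(xᵢ−μ)² = (-1.47)² + (-0.66)² + (-2.39)² + (-1.56)² + (1.27)² = 12.3551.
Posterior: Inv-Gamma(4.3 + 5/2, 12.2 + 12.3551/2) = Inv-Gamma(6.80, 18.37755).
E[σ²|data] = β/(α−1) = 18.37755/5.80 = 3.1685.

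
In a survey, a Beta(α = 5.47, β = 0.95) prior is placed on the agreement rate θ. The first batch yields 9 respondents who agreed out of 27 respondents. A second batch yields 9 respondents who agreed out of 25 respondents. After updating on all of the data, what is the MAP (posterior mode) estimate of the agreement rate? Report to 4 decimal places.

0.3983

The Beta prior is conjugate to a Binomial/Bernoulli likelihood; the update adds successes to α and failures to β.
After batch 1: Beta(5.47+9, 0.95+18) = Beta(14.47, 18.95).
After batch 2: Beta(14.47+9, 18.95+16) = Beta(23.47, 34.95).
Mode of Beta(a,b) for a,b>1 is (a−1)/(a+b−2) = 22.47/56.42 = 0.3983.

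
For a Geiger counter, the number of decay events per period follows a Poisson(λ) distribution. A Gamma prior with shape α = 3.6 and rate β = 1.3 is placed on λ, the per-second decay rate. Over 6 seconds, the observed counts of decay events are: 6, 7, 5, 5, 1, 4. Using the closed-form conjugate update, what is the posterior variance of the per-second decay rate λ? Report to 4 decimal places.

With a Gamma(shape α, rate β) prior, the Poisson likelihood is conjugate: the posterior is Gamma(α + ΣXᵢ, β + n).
Sum of counts S = 28 over n = 6 seconds.
Posterior: Gamma(α+S, β+n) = Gamma(3.6+28, 1.3+6) = Gamma(31.6, 7.3).
Var = α/β² = 31.6/7.3² = 0.5930.

0.5930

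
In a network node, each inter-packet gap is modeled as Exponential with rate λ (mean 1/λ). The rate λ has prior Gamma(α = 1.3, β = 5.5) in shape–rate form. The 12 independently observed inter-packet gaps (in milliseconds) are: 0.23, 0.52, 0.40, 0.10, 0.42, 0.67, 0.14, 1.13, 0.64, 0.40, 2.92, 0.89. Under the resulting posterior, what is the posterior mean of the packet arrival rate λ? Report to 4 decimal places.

0.9527

With a Gamma(shape α, rate β) prior on the exponential rate λ, the posterior after n observations with total T = Σxᵢ is Gamma(α+n, β+T).
Sum of observations T = 8.46 milliseconds; n = 12.
Posterior: Gamma(1.3+12, 5.5+8.46) = Gamma(13.3, 13.96).
Posterior mean of λ = α/β = 13.3/13.96 = 0.9527.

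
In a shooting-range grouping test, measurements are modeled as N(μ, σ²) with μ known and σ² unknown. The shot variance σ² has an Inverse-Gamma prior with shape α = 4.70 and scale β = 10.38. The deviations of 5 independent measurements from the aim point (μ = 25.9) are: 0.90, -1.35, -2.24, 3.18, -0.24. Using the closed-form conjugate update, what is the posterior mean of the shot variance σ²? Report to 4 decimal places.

3.1113

With known mean μ and an Inverse-Gamma(α, β) prior on σ², the Normal likelihood is conjugate: posterior is Inv-Gamma(α + n/2, β + Σ(xᵢ−μ)²/2).
Σ(xᵢ−μ)² = (0.90)² + (-1.35)² + (-2.24)² + (3.18)² + (-0.24)² = 17.8201.
Posterior: Inv-Gamma(4.70 + 5/2, 10.38 + 17.8201/2) = Inv-Gamma(7.20, 19.29005).
E[σ²|data] = β/(α−1) = 19.29005/6.20 = 3.1113.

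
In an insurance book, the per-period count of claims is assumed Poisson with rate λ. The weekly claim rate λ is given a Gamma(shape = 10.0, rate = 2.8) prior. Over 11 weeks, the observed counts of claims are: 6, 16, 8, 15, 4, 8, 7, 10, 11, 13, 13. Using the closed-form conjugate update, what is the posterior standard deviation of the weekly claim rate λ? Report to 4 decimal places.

0.7971

With a Gamma(shape α, rate β) prior, the Poisson likelihood is conjugate: the posterior is Gamma(α + ΣXᵢ, β + n).
Sum of counts S = 111 over n = 11 weeks.
Posterior: Gamma(α+S, β+n) = Gamma(10.0+111, 2.8+11) = Gamma(121.0, 13.8).
SD = √α/β = √121.0/13.8 = 0.7971.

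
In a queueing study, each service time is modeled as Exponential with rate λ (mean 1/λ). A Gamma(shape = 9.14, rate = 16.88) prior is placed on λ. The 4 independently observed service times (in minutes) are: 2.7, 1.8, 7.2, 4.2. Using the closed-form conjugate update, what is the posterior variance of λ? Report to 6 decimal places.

0.012229

With a Gamma(shape α, rate β) prior on the exponential rate λ, the posterior after n observations with total T = Σxᵢ is Gamma(α+n, β+T).
Sum of observations T = 15.9 minutes; n = 4.
Posterior: Gamma(9.14+4, 16.88+15.9) = Gamma(13.14, 32.78).
Var = α/β² = 0.012229.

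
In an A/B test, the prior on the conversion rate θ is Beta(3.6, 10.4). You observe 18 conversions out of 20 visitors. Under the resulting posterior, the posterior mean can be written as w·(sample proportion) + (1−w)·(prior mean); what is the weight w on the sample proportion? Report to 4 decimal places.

The Beta prior is conjugate to a Binomial/Bernoulli likelihood; the update adds successes to α and failures to β.
Posterior mean = (α₀+k)/(α₀+β₀+n) = [n/(α₀+β₀+n)]·(k/n) + [(α₀+β₀)/(α₀+β₀+n)]·α₀/(α₀+β₀), so only n and the prior enter the weight.
The weight on the data is w = n/(α₀+β₀+n) = 20/(3.6+10.4+20) = 20/34.0 = 0.5882.

0.5882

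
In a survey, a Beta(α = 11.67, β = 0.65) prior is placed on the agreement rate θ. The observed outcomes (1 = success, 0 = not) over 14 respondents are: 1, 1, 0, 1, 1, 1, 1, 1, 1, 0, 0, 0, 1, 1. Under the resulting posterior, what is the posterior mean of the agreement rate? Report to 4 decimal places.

0.8233

The Beta prior is conjugate to a Binomial/Bernoulli likelihood; the update adds successes to α and failures to β.
Posterior: Beta(α+k, β+n−k) = Beta(11.67+10, 0.65+4) = Beta(21.67, 4.65).
Posterior mean = α/(α+β) = 21.67/26.32 = 0.8233.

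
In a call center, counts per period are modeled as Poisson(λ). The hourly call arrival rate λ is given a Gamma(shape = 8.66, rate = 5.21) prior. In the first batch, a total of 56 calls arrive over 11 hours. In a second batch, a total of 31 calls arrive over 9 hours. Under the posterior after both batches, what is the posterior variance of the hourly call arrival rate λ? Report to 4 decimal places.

0.1505

With a Gamma(shape α, rate β) prior, the Poisson likelihood is conjugate: the posterior is Gamma(α + ΣXᵢ, β + n).
After batch 1: Gamma(α+S, β+n) = Gamma(8.66+56, 5.21+11) = Gamma(64.66, 16.21).
After batch 2: Gamma(α+S, β+n) = Gamma(64.66+31, 16.21+9) = Gamma(95.66, 25.21).
Var = α/β² = 95.66/25.21² = 0.1505.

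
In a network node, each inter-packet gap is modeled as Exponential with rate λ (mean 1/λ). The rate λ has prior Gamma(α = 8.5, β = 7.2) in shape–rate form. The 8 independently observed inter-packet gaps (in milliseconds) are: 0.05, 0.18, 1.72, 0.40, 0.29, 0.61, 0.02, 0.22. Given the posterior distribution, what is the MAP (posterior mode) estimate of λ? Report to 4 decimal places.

With a Gamma(shape α, rate β) prior on the exponential rate λ, the posterior after n observations with total T = Σxᵢ is Gamma(α+n, β+T).
Sum of observations T = 3.49 milliseconds; n = 8.
Posterior: Gamma(8.5+8, 7.2+3.49) = Gamma(16.5, 10.69).
Mode = (α−1)/β = 1.4500.

1.4500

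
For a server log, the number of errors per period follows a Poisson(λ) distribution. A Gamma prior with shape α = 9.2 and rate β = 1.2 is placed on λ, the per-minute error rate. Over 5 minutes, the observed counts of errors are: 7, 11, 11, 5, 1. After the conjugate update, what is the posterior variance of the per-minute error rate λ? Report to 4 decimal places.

With a Gamma(shape α, rate β) prior, the Poisson likelihood is conjugate: the posterior is Gamma(α + ΣXᵢ, β + n).
Sum of counts S = 35 over n = 5 minutes.
Posterior: Gamma(α+S, β+n) = Gamma(9.2+35, 1.2+5) = Gamma(44.2, 6.2).
Var = α/β² = 44.2/6.2² = 1.1498.

1.1498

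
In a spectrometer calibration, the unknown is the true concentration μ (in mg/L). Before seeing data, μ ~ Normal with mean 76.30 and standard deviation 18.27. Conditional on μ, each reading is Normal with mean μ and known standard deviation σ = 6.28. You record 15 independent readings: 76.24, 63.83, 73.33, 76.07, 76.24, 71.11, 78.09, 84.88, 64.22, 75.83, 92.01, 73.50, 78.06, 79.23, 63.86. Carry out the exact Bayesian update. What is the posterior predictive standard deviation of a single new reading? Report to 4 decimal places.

For Normal data with known variance σ², a Normal(μ₀, σ₀²) prior on μ is conjugate. Posterior precision = 1/σ₀² + n/σ²; posterior mean is the precision-weighted average of μ₀ and x̄.
σ₀² = 18.27² = 333.7929, σ² = 6.28² = 39.4384; σ² + n·σ₀² = 39.4384 + 15·333.7929 = 5046.3319.
Posterior precision = 1/σ₀² + n/σ² = 1/333.7929 + 15/39.4384 = (σ² + n·σ₀²)/(σ₀²σ²) = 5046.3319/(333.7929·39.4384); posterior variance σₙ² = σ₀²σ²/(σ² + n·σ₀²) = 333.7929·39.4384/5046.3319 = 2.608679.
Predictive variance for one new observation = σₙ² + σ² = 333.7929·39.4384/5046.3319 + 39.4384 = σ²·(σ₀² + 5046.3319)/5046.3319 = 39.4384·5380.1248/5046.3319 = 42.047079; SD = √(39.4384·5380.1248/5046.3319) = 6.4844.

6.4844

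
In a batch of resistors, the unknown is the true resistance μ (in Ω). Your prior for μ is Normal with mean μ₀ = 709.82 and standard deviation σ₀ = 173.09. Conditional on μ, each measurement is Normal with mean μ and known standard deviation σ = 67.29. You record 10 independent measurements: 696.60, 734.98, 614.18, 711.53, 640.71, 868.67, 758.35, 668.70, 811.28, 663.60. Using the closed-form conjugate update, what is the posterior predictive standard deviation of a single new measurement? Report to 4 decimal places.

For Normal data with known variance σ², a Normal(μ₀, σ₀²) prior on μ is conjugate. Posterior precision = 1/σ₀² + n/σ²; posterior mean is the precision-weighted average of μ₀ and x̄.
σ₀² = 173.09² = 29960.1481, σ² = 67.29² = 4527.9441; σ² + n·σ₀² = 4527.9441 + 10·29960.1481 = 304129.4251.
Posterior precision = 1/σ₀² + n/σ² = 1/29960.1481 + 10/4527.9441 = (σ² + n·σ₀²)/(σ₀²σ²) = 304129.4251/(29960.1481·4527.9441); posterior variance σₙ² = σ₀²σ²/(σ² + n·σ₀²) = 29960.1481·4527.9441/304129.4251 = 446.053110.
Predictive variance for one new observation = σₙ² + σ² = 29960.1481·4527.9441/304129.4251 + 4527.9441 = σ²·(σ₀² + 304129.4251)/304129.4251 = 4527.9441·334089.5732/304129.4251 = 4973.997210; SD = √(4527.9441·334089.5732/304129.4251) = 70.5266.

70.5266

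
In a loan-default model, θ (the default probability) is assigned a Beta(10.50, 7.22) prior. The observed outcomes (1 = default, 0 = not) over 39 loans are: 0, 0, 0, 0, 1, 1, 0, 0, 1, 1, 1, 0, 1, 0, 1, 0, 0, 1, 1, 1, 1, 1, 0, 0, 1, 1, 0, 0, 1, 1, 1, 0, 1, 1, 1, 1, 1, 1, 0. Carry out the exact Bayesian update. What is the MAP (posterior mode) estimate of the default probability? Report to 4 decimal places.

The Beta prior is conjugate to a Binomial/Bernoulli likelihood; the update adds successes to α and failures to β.
Posterior: Beta(α+k, β+n−k) = Beta(10.50+23, 7.22+16) = Beta(33.50, 23.22).
Mode of Beta(a,b) for a,b>1 is (a−1)/(a+b−2) = 32.50/54.72 = 0.5939.

0.5939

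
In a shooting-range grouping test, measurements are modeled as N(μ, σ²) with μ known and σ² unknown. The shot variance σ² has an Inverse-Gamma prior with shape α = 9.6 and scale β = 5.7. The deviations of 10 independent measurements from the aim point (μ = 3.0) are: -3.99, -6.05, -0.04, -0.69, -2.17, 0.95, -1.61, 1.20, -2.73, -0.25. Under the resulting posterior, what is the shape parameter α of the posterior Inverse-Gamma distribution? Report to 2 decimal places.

With known mean μ and an Inverse-Gamma(α, β) prior on σ², the Normal likelihood is conjugate: posterior is Inv-Gamma(α + n/2, β + Σ(xᵢ−μ)²/2).
Σ(xᵢ−μ)² = (-3.99)² + (-6.05)² + (-0.04)² + (-0.69)² + (-2.17)² + (0.95)² + (-1.61)² + (1.20)² + (-2.73)² + (-0.25)² = 70.1592.
Posterior: Inv-Gamma(9.6 + 10/2, 5.7 + 70.1592/2) = Inv-Gamma(14.60, 40.77960).
Posterior α = 14.60.

14.60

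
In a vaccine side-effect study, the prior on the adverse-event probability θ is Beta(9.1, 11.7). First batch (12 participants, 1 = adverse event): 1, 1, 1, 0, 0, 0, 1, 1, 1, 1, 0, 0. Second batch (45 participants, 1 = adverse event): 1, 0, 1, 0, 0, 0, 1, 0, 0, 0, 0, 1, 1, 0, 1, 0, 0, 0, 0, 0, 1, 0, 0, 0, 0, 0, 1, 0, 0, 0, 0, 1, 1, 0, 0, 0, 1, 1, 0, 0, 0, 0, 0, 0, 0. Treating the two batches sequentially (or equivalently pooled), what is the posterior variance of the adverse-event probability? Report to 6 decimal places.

The Beta prior is conjugate to a Binomial/Bernoulli likelihood; the update adds successes to α and failures to β.
After batch 1: Beta(9.1+7, 11.7+5) = Beta(16.1, 16.7).
After batch 2: Beta(16.1+12, 16.7+33) = Beta(28.1, 49.7).
Var = αβ/((α+β)²(α+β+1)) = 28.1·49.7/(77.8²·78.8) = 0.002928.

0.002928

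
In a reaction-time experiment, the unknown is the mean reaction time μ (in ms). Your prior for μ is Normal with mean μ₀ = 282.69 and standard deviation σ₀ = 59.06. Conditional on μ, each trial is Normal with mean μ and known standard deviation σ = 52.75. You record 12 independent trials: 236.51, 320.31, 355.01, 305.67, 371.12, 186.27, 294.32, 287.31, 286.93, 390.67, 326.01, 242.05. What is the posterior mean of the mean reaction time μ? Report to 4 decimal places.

For Normal data with known variance σ², a Normal(μ₀, σ₀²) prior on μ is conjugate. Posterior precision = 1/σ₀² + n/σ²; posterior mean is the precision-weighted average of μ₀ and x̄.
Σxᵢ = 236.51 + 320.31 + 355.01 + 305.67 + 371.12 + 186.27 + 294.32 + 287.31 + 286.93 + 390.67 + 326.01 + 242.05 = 3602.18, so n·x̄ = 3602.18.
σ₀² = 59.06² = 3488.0836, σ² = 52.75² = 2782.5625; σ² + n·σ₀² = 2782.5625 + 12·3488.0836 = 44639.5657.
Posterior mean = (μ₀/σ₀² + n·x̄/σ²)/(1/σ₀² + n/σ²) = (σ²·μ₀ + σ₀²·n·x̄)/(σ² + n·σ₀²) = (2782.5625·282.69 + 3488.0836·3602.18)/44639.5657 = 13351307.575373/44639.5657 = 299.0913.

299.0913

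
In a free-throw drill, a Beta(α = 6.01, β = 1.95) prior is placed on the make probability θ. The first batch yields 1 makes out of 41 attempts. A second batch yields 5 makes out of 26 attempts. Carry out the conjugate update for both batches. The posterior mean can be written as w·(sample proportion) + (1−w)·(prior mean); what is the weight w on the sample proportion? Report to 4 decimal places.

0.8938

The Beta prior is conjugate to a Binomial/Bernoulli likelihood; the update adds successes to α and failures to β.
Total number of attempts: n = 41 + 26 = 67.
Posterior mean = (α₀+k)/(α₀+β₀+n) = [n/(α₀+β₀+n)]·(k/n) + [(α₀+β₀)/(α₀+β₀+n)]·α₀/(α₀+β₀), so only n and the prior enter the weight.
The weight on the data is w = n/(α₀+β₀+n) = 67/(6.01+1.95+67) = 67/74.96 = 0.8938.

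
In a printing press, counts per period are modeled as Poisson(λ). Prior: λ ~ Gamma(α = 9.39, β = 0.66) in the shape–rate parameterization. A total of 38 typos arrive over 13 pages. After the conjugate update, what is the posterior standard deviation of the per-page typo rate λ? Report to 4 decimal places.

With a Gamma(shape α, rate β) prior, the Poisson likelihood is conjugate: the posterior is Gamma(α + ΣXᵢ, β + n).
Posterior: Gamma(α+S, β+n) = Gamma(9.39+38, 0.66+13) = Gamma(47.39, 13.66).
SD = √α/β = √47.39/13.66 = 0.5040.

0.5040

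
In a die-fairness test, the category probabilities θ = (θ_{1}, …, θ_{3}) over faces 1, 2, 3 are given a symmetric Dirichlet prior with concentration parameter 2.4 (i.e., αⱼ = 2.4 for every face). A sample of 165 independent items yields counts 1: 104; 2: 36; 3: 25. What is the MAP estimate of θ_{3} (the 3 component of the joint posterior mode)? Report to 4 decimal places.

The Dirichlet prior is conjugate to the Multinomial likelihood: each posterior αⱼ = prior αⱼ + observed count nⱼ.
Posterior concentration: (106.4, 38.4, 27.4), total = 172.2.
Joint mode component: (α_{3}−1)/(Σα−K) = 26.4/169.2 = 0.1560.

0.1560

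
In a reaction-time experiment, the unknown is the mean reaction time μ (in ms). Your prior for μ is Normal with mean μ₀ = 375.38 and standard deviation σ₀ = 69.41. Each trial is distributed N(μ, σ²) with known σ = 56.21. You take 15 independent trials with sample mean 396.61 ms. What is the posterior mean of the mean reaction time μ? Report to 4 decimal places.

For Normal data with known variance σ², a Normal(μ₀, σ₀²) prior on μ is conjugate. Posterior precision = 1/σ₀² + n/σ²; posterior mean is the precision-weighted average of μ₀ and x̄.
n·x̄ = 15·396.61 = 5949.15.
σ₀² = 69.41² = 4817.7481, σ² = 56.21² = 3159.5641; σ² + n·σ₀² = 3159.5641 + 15·4817.7481 = 75425.7856.
Posterior mean = (μ₀/σ₀² + n·x̄/σ²)/(1/σ₀² + n/σ²) = (σ²·μ₀ + σ₀²·n·x̄)/(σ² + n·σ₀²) = (3159.5641·375.38 + 4817.7481·5949.15)/75425.7856 = 29847543.280973/75425.7856 = 395.7207.

395.7207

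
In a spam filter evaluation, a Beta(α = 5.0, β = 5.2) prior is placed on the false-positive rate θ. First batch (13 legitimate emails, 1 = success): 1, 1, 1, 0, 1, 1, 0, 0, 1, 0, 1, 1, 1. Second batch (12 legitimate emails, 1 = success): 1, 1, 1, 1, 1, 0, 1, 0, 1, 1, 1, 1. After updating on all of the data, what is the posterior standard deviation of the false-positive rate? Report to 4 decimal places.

0.0774

The Beta prior is conjugate to a Binomial/Bernoulli likelihood; the update adds successes to α and failures to β.
After batch 1: Beta(5.0+9, 5.2+4) = Beta(14.0, 9.2).
After batch 2: Beta(14.0+10, 9.2+2) = Beta(24.0, 11.2).
Var = αβ/((α+β)²(α+β+1)) = 24.0·11.2/(35.2²·36.2) = 0.00599288; SD = √0.00599288 = 0.0774.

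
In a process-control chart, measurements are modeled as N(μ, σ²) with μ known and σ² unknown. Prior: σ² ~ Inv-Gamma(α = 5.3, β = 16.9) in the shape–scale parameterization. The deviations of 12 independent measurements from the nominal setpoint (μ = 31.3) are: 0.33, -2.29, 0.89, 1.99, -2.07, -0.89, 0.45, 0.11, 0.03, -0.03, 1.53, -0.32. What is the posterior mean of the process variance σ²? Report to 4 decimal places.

2.5069

With known mean μ and an Inverse-Gamma(α, β) prior on σ², the Normal likelihood is conjugate: posterior is Inv-Gamma(α + n/2, β + Σ(xᵢ−μ)²/2).
Σ(xᵢ−μ)² = (0.33)² + (-2.29)² + (0.89)² + (1.99)² + (-2.07)² + (-0.89)² + (0.45)² + (0.11)² + (0.03)² + (-0.03)² + (1.53)² + (-0.32)² = 17.8419.
Posterior: Inv-Gamma(5.3 + 12/2, 16.9 + 17.8419/2) = Inv-Gamma(11.30, 25.82095).
E[σ²|data] = β/(α−1) = 25.82095/10.30 = 2.5069.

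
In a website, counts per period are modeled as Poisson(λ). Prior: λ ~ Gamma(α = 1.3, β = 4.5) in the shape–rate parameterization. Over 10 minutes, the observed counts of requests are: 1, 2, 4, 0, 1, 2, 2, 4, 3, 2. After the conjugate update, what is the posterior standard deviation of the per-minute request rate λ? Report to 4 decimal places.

0.3257

With a Gamma(shape α, rate β) prior, the Poisson likelihood is conjugate: the posterior is Gamma(α + ΣXᵢ, β + n).
Sum of counts S = 21 over n = 10 minutes.
Posterior: Gamma(α+S, β+n) = Gamma(1.3+21, 4.5+10) = Gamma(22.3, 14.5).
SD = √α/β = √22.3/14.5 = 0.3257.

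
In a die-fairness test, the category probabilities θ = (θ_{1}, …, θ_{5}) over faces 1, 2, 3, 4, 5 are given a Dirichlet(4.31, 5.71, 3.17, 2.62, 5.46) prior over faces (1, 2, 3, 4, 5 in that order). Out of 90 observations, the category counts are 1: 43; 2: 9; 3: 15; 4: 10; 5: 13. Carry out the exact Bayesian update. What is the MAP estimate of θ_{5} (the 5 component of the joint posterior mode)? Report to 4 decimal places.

The Dirichlet prior is conjugate to the Multinomial likelihood: each posterior αⱼ = prior αⱼ + observed count nⱼ.
Posterior concentration: (47.31, 14.71, 18.17, 12.62, 18.46), total = 111.27.
Joint mode component: (α_{5}−1)/(Σα−K) = 17.46/106.27 = 0.1643.

0.1643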